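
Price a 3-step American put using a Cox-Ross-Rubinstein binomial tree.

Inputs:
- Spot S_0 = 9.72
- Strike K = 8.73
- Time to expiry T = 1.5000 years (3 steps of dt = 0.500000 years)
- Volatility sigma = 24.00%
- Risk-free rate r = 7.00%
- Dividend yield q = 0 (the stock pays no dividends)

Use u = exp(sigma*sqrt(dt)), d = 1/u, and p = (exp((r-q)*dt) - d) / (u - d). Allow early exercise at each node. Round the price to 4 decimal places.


dt = T/N = 0.500000
u = exp(sigma*sqrt(dt)) = 1.184956; d = 1/u = 0.843913
p = (exp((r-q)*dt) - d) / (u - d) = 0.562119
Discount per step: exp(-r*dt) = 0.965605
Stock lattice S(k, i) with i counting down-moves:
  k=0: S(0,0) = 9.7200
  k=1: S(1,0) = 11.5178; S(1,1) = 8.2028
  k=2: S(2,0) = 13.6481; S(2,1) = 9.7200; S(2,2) = 6.9225
  k=3: S(3,0) = 16.1723; S(3,1) = 11.5178; S(3,2) = 8.2028; S(3,3) = 5.8420
Terminal payoffs V(N, i) = max(K - S_T, 0):
  V(3,0) = 0.000000; V(3,1) = 0.000000; V(3,2) = 0.527164; V(3,3) = 2.888026
Backward induction: V(k, i) = exp(-r*dt) * [p * V(k+1, i) + (1-p) * V(k+1, i+1)]; then take max(V_cont, immediate exercise) for American.
  V(2,0) = exp(-r*dt) * [p*0.000000 + (1-p)*0.000000] = 0.000000; exercise = 0.000000; V(2,0) = max -> 0.000000
  V(2,1) = exp(-r*dt) * [p*0.000000 + (1-p)*0.527164] = 0.222896; exercise = 0.000000; V(2,1) = max -> 0.222896
  V(2,2) = exp(-r*dt) * [p*0.527164 + (1-p)*2.888026] = 1.507253; exercise = 1.807518; V(2,2) = max -> 1.807518
  V(1,0) = exp(-r*dt) * [p*0.000000 + (1-p)*0.222896] = 0.094245; exercise = 0.000000; V(1,0) = max -> 0.094245
  V(1,1) = exp(-r*dt) * [p*0.222896 + (1-p)*1.807518] = 0.885240; exercise = 0.527164; V(1,1) = max -> 0.885240
  V(0,0) = exp(-r*dt) * [p*0.094245 + (1-p)*0.885240] = 0.425453; exercise = 0.000000; V(0,0) = max -> 0.425453

Answer: Price = V(0,0) = 0.4255


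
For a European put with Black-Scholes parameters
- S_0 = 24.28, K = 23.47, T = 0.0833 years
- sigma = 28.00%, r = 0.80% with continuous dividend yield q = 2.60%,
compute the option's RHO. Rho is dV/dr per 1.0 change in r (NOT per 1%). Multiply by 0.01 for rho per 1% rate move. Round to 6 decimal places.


d1 = 0.4417107846; d2 = 0.3608979143
phi(d1) = 0.3618618601; exp(-qT) = 0.9978365437; exp(-rT) = 0.9993338220
N(-d2) = 0.3590878814
Rho = -K*T*exp(-rT)*N(-d2) = -23.4700 * 0.0833 * 0.9993338220 * 0.3590878814 = -0.701567

Answer: Rho = -0.701567


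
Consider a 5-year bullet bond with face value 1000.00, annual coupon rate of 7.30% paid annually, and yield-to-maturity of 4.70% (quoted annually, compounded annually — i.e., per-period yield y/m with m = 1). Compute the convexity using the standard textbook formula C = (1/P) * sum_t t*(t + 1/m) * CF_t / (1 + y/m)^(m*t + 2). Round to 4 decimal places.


Answer: Convexity = 23.0227

Derivation:
Coupon per period c = face * coupon_rate / m = 73.000000
Periods per year m = 1; per-period yield y/m = 0.047000
Number of cashflows N = 5
Cashflows (t years, CF_t, discount factor 1/(1+y/m)^(m*t), PV):
  t = 1.0000: CF_t = 73.000000, DF = 0.955110, PV = 69.723018
  t = 2.0000: CF_t = 73.000000, DF = 0.912235, PV = 66.593141
  t = 3.0000: CF_t = 73.000000, DF = 0.871284, PV = 63.603764
  t = 4.0000: CF_t = 73.000000, DF = 0.832172, PV = 60.748580
  t = 5.0000: CF_t = 1073.000000, DF = 0.794816, PV = 852.837549
Price P = sum_t PV_t = 1113.506052
Convexity numerator sum_t t*(t + 1/m) * CF_t / (1+y/m)^(m*t + 2):
  t = 1.0000: term = 127.207527
  t = 2.0000: term = 364.491482
  t = 3.0000: term = 696.258801
  t = 4.0000: term = 1108.339384
  t = 5.0000: term = 23339.642789
Convexity = (1/P) * sum = 25635.939984 / 1113.506052 = 23.022722


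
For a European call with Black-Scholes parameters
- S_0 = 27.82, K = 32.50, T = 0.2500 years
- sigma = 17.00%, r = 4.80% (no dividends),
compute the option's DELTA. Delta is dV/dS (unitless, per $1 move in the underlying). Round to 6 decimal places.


d1 = -1.6455576805; d2 = -1.7305576805
phi(d1) = 0.1030162462; exp(-qT) = 1.0000000000; exp(-rT) = 0.9880717129
N(d1) = 0.0499274290
Delta = exp(-qT) * N(d1) = 1.0000000000 * 0.0499274290 = 0.049927

Answer: Delta = 0.049927


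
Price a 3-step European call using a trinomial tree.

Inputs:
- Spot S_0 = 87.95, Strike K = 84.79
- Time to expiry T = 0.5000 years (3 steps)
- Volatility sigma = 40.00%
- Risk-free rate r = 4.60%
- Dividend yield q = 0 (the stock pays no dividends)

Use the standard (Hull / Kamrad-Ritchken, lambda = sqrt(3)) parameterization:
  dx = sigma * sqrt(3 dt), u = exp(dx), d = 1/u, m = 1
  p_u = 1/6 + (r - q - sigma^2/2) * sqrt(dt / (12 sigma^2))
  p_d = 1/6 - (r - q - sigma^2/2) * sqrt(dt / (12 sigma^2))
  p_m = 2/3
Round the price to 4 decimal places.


Answer: Price = V(0,0) = 11.9895

Derivation:
dt = T/N = 0.166667; dx = sigma*sqrt(3*dt) = 0.282843
u = exp(dx) = 1.326896; d = 1/u = 0.753638
p_u = 0.156649, p_m = 0.666667, p_d = 0.176684
Discount per step: exp(-r*dt) = 0.992363
Stock lattice S(k, j) with j the centered position index:
  k=0: S(0,+0) = 87.9500
  k=1: S(1,-1) = 66.2825; S(1,+0) = 87.9500; S(1,+1) = 116.7005
  k=2: S(2,-2) = 49.9530; S(2,-1) = 66.2825; S(2,+0) = 87.9500; S(2,+1) = 116.7005; S(2,+2) = 154.8495
  k=3: S(3,-3) = 37.6465; S(3,-2) = 49.9530; S(3,-1) = 66.2825; S(3,+0) = 87.9500; S(3,+1) = 116.7005; S(3,+2) = 154.8495; S(3,+3) = 205.4693
Terminal payoffs V(N, j) = max(S_T - K, 0):
  V(3,-3) = 0.000000; V(3,-2) = 0.000000; V(3,-1) = 0.000000; V(3,+0) = 3.160000; V(3,+1) = 31.910542; V(3,+2) = 70.059534; V(3,+3) = 120.679295
Backward induction: V(k, j) = exp(-r*dt) * [p_u * V(k+1, j+1) + p_m * V(k+1, j) + p_d * V(k+1, j-1)]
  V(2,-2) = exp(-r*dt) * [p_u*0.000000 + p_m*0.000000 + p_d*0.000000] = 0.000000
  V(2,-1) = exp(-r*dt) * [p_u*3.160000 + p_m*0.000000 + p_d*0.000000] = 0.491231
  V(2,+0) = exp(-r*dt) * [p_u*31.910542 + p_m*3.160000 + p_d*0.000000] = 7.051165
  V(2,+1) = exp(-r*dt) * [p_u*70.059534 + p_m*31.910542 + p_d*3.160000] = 32.556237
  V(2,+2) = exp(-r*dt) * [p_u*120.679295 + p_m*70.059534 + p_d*31.910542] = 70.704616
  V(1,-1) = exp(-r*dt) * [p_u*7.051165 + p_m*0.491231 + p_d*0.000000] = 1.421111
  V(1,+0) = exp(-r*dt) * [p_u*32.556237 + p_m*7.051165 + p_d*0.491231] = 9.811967
  V(1,+1) = exp(-r*dt) * [p_u*70.704616 + p_m*32.556237 + p_d*7.051165] = 33.765949
  V(0,+0) = exp(-r*dt) * [p_u*33.765949 + p_m*9.811967 + p_d*1.421111] = 11.989539


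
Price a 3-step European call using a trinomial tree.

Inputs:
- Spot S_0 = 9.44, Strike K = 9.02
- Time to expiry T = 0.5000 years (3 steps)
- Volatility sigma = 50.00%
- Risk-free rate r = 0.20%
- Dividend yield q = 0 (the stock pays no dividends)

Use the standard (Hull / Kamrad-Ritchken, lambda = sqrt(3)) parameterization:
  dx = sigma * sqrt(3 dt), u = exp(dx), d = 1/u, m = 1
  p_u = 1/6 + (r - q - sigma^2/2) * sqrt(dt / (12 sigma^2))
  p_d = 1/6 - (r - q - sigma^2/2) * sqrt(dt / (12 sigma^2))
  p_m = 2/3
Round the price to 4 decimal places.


Answer: Price = V(0,0) = 1.4610

Derivation:
dt = T/N = 0.166667; dx = sigma*sqrt(3*dt) = 0.353553
u = exp(dx) = 1.424119; d = 1/u = 0.702189
p_u = 0.137675, p_m = 0.666667, p_d = 0.195658
Discount per step: exp(-r*dt) = 0.999667
Stock lattice S(k, j) with j the centered position index:
  k=0: S(0,+0) = 9.4400
  k=1: S(1,-1) = 6.6287; S(1,+0) = 9.4400; S(1,+1) = 13.4437
  k=2: S(2,-2) = 4.6546; S(2,-1) = 6.6287; S(2,+0) = 9.4400; S(2,+1) = 13.4437; S(2,+2) = 19.1454
  k=3: S(3,-3) = 3.2684; S(3,-2) = 4.6546; S(3,-1) = 6.6287; S(3,+0) = 9.4400; S(3,+1) = 13.4437; S(3,+2) = 19.1454; S(3,+3) = 27.2653
Terminal payoffs V(N, j) = max(S_T - K, 0):
  V(3,-3) = 0.000000; V(3,-2) = 0.000000; V(3,-1) = 0.000000; V(3,+0) = 0.420000; V(3,+1) = 4.423684; V(3,+2) = 10.125405; V(3,+3) = 18.245336
Backward induction: V(k, j) = exp(-r*dt) * [p_u * V(k+1, j+1) + p_m * V(k+1, j) + p_d * V(k+1, j-1)]
  V(2,-2) = exp(-r*dt) * [p_u*0.000000 + p_m*0.000000 + p_d*0.000000] = 0.000000
  V(2,-1) = exp(-r*dt) * [p_u*0.420000 + p_m*0.000000 + p_d*0.000000] = 0.057804
  V(2,+0) = exp(-r*dt) * [p_u*4.423684 + p_m*0.420000 + p_d*0.000000] = 0.888736
  V(2,+1) = exp(-r*dt) * [p_u*10.125405 + p_m*4.423684 + p_d*0.420000] = 4.423842
  V(2,+2) = exp(-r*dt) * [p_u*18.245336 + p_m*10.125405 + p_d*4.423684] = 10.124356
  V(1,-1) = exp(-r*dt) * [p_u*0.888736 + p_m*0.057804 + p_d*0.000000] = 0.160840
  V(1,+0) = exp(-r*dt) * [p_u*4.423842 + p_m*0.888736 + p_d*0.057804] = 1.212450
  V(1,+1) = exp(-r*dt) * [p_u*10.124356 + p_m*4.423842 + p_d*0.888736] = 4.515485
  V(0,+0) = exp(-r*dt) * [p_u*4.515485 + p_m*1.212450 + p_d*0.160840] = 1.460953


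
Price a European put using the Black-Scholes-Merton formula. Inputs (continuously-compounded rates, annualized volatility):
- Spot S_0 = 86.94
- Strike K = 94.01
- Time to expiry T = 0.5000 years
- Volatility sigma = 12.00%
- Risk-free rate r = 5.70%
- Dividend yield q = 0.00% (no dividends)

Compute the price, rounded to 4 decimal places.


Answer: Price = 5.7338

Derivation:
d1 = (ln(S/K) + (r - q + 0.5*sigma^2) * T) / (sigma * sqrt(T)) = -0.54309259
d2 = d1 - sigma * sqrt(T) = -0.62794540
exp(-rT) = 0.97190229; exp(-qT) = 1.00000000
P = K * exp(-rT) * N(-d2) - S_0 * exp(-qT) * N(-d1)
N(-d1) = 0.70646697; N(-d2) = 0.73498015
P = 94.0100 * 0.97190229 * 0.73498015 - 86.9400 * 1.00000000 * 0.70646697 = 5.7338


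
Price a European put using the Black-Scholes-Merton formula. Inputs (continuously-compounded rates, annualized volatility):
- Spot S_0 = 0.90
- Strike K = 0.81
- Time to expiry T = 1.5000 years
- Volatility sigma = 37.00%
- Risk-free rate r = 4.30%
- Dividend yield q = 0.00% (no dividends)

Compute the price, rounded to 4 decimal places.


Answer: Price = 0.0885

Derivation:
d1 = (ln(S/K) + (r - q + 0.5*sigma^2) * T) / (sigma * sqrt(T)) = 0.60141707
d2 = d1 - sigma * sqrt(T) = 0.14826147
exp(-rT) = 0.93753611; exp(-qT) = 1.00000000
P = K * exp(-rT) * N(-d2) - S_0 * exp(-qT) * N(-d1)
N(-d1) = 0.27378112; N(-d2) = 0.44106821
P = 0.8100 * 0.93753611 * 0.44106821 - 0.9000 * 1.00000000 * 0.27378112 = 0.0885


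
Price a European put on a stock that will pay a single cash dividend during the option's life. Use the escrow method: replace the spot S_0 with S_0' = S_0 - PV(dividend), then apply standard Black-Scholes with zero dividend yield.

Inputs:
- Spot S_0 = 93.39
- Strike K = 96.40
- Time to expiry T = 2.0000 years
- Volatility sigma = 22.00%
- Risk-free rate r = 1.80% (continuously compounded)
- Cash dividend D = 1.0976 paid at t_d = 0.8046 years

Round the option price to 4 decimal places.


Answer: Price = 11.7984

Derivation:
PV(D) = D * exp(-r * t_d) = 1.0976 * 0.98562157 = 1.08181824
S_0' = S_0 - PV(D) = 93.3900 - 1.08181824 = 92.30818176
d1 = (ln(S_0'/K) + (r + sigma^2/2)*T) / (sigma*sqrt(T)) = 0.13186442
d2 = d1 - sigma*sqrt(T) = -0.17926256
exp(-rT) = 0.96464029
N(-d1) = 0.44754577; N(-d2) = 0.57113423
P = K * exp(-rT) * N(-d2) - S_0' * N(-d1) = 96.4000 * 0.96464029 * 0.57113423 - 92.30818176 * 0.44754577 = 11.7984


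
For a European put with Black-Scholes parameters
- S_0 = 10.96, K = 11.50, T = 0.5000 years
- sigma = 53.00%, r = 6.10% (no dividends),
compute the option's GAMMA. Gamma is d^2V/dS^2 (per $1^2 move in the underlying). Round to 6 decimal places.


d1 = 0.1404347319; d2 = -0.2343318621
phi(d1) = 0.3950276604; exp(-qT) = 1.0000000000; exp(-rT) = 0.9699604321
Gamma = exp(-qT) * phi(d1) / (S * sigma * sqrt(T)) = 1.0000000000 * 0.3950276604 / (10.9600 * 0.5300 * 0.7071067812) = 0.096174

Answer: Gamma = 0.096174


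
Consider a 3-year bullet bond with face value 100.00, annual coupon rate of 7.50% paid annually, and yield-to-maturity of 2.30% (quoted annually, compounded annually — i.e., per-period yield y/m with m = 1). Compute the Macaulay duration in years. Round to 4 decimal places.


Answer: Macaulay duration = 2.8100 years

Derivation:
Coupon per period c = face * coupon_rate / m = 7.500000
Periods per year m = 1; per-period yield y/m = 0.023000
Number of cashflows N = 3
Cashflows (t years, CF_t, discount factor 1/(1+y/m)^(m*t), PV):
  t = 1.0000: CF_t = 7.500000, DF = 0.977517, PV = 7.331378
  t = 2.0000: CF_t = 7.500000, DF = 0.955540, PV = 7.166548
  t = 3.0000: CF_t = 107.500000, DF = 0.934056, PV = 100.411063
Price P = sum_t PV_t = 114.908989
Macaulay numerator sum_t t * PV_t:
  t * PV_t at t = 1.0000: 7.331378
  t * PV_t at t = 2.0000: 14.333095
  t * PV_t at t = 3.0000: 301.233188
Macaulay duration D = (sum_t t * PV_t) / P = 322.897662 / 114.908989 = 2.810030


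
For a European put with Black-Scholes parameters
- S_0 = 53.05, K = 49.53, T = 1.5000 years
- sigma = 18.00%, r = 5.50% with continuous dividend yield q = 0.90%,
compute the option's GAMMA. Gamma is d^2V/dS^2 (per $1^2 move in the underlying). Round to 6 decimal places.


d1 = 0.7346487793; d2 = 0.5141947025
phi(d1) = 0.3045886968; exp(-qT) = 0.9865907163; exp(-rT) = 0.9208114379
Gamma = exp(-qT) * phi(d1) / (S * sigma * sqrt(T)) = 0.9865907163 * 0.3045886968 / (53.0500 * 0.1800 * 1.2247448714) = 0.025695

Answer: Gamma = 0.025695


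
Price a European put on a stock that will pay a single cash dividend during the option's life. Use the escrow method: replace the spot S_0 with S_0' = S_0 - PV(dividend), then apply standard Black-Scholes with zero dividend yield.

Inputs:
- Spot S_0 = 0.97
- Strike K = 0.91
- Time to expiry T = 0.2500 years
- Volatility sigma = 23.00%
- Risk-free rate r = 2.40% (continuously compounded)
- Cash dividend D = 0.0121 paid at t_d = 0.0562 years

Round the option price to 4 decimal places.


Answer: Price = 0.0212

Derivation:
PV(D) = D * exp(-r * t_d) = 0.0121 * 0.99865211 = 0.01208369
S_0' = S_0 - PV(D) = 0.9700 - 0.01208369 = 0.95791631
d1 = (ln(S_0'/K) + (r + sigma^2/2)*T) / (sigma*sqrt(T)) = 0.55589839
d2 = d1 - sigma*sqrt(T) = 0.44089839
exp(-rT) = 0.99401796
N(-d1) = 0.28914016; N(-d2) = 0.32964328
P = K * exp(-rT) * N(-d2) - S_0' * N(-d1) = 0.9100 * 0.99401796 * 0.32964328 - 0.95791631 * 0.28914016 = 0.0212


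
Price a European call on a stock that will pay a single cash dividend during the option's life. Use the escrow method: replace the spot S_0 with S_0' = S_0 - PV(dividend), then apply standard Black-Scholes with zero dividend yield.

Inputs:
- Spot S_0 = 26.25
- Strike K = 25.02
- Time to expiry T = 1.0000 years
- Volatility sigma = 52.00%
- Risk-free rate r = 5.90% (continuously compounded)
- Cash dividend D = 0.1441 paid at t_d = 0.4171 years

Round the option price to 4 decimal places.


PV(D) = D * exp(-r * t_d) = 0.1441 * 0.97569143 = 0.14059714
S_0' = S_0 - PV(D) = 26.2500 - 0.14059714 = 26.10940286
d1 = (ln(S_0'/K) + (r + sigma^2/2)*T) / (sigma*sqrt(T)) = 0.45542309
d2 = d1 - sigma*sqrt(T) = -0.06457691
exp(-rT) = 0.94270677
N(d1) = 0.67559756; N(d2) = 0.47425544
C = S_0' * N(d1) - K * exp(-rT) * N(d2) = 26.10940286 * 0.67559756 - 25.0200 * 0.94270677 * 0.47425544 = 6.4534

Answer: Price = 6.4534


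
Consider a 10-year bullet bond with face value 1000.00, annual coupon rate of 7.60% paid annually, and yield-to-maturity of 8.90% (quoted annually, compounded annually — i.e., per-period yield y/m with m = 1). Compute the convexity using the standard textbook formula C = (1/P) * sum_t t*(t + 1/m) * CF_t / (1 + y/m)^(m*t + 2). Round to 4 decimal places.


Answer: Convexity = 59.3222

Derivation:
Coupon per period c = face * coupon_rate / m = 76.000000
Periods per year m = 1; per-period yield y/m = 0.089000
Number of cashflows N = 10
Cashflows (t years, CF_t, discount factor 1/(1+y/m)^(m*t), PV):
  t = 1.0000: CF_t = 76.000000, DF = 0.918274, PV = 69.788797
  t = 2.0000: CF_t = 76.000000, DF = 0.843226, PV = 64.085213
  t = 3.0000: CF_t = 76.000000, DF = 0.774313, PV = 58.847762
  t = 4.0000: CF_t = 76.000000, DF = 0.711031, PV = 54.038349
  t = 5.0000: CF_t = 76.000000, DF = 0.652921, PV = 49.621992
  t = 6.0000: CF_t = 76.000000, DF = 0.599560, PV = 45.566567
  t = 7.0000: CF_t = 76.000000, DF = 0.550560, PV = 41.842578
  t = 8.0000: CF_t = 76.000000, DF = 0.505565, PV = 38.422937
  t = 9.0000: CF_t = 76.000000, DF = 0.464247, PV = 35.282770
  t = 10.0000: CF_t = 1076.000000, DF = 0.426306, PV = 458.705000
Price P = sum_t PV_t = 916.201965
Convexity numerator sum_t t*(t + 1/m) * CF_t / (1+y/m)^(m*t + 2):
  t = 1.0000: term = 117.695525
  t = 2.0000: term = 324.230095
  t = 3.0000: term = 595.463903
  t = 4.0000: term = 911.331348
  t = 5.0000: term = 1255.277339
  t = 6.0000: term = 1613.763337
  t = 7.0000: term = 1975.835124
  t = 8.0000: term = 2332.745128
  t = 9.0000: term = 2677.622967
  t = 10.0000: term = 42547.142655
Convexity = (1/P) * sum = 54351.107421 / 916.201965 = 59.322190


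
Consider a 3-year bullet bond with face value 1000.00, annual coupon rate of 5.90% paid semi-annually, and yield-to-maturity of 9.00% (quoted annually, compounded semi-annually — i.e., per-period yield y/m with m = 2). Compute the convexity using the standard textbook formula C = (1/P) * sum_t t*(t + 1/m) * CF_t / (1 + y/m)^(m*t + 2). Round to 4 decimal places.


Coupon per period c = face * coupon_rate / m = 29.500000
Periods per year m = 2; per-period yield y/m = 0.045000
Number of cashflows N = 6
Cashflows (t years, CF_t, discount factor 1/(1+y/m)^(m*t), PV):
  t = 0.5000: CF_t = 29.500000, DF = 0.956938, PV = 28.229665
  t = 1.0000: CF_t = 29.500000, DF = 0.915730, PV = 27.014034
  t = 1.5000: CF_t = 29.500000, DF = 0.876297, PV = 25.850750
  t = 2.0000: CF_t = 29.500000, DF = 0.838561, PV = 24.737560
  t = 2.5000: CF_t = 29.500000, DF = 0.802451, PV = 23.672306
  t = 3.0000: CF_t = 1029.500000, DF = 0.767896, PV = 790.548663
Price P = sum_t PV_t = 920.052977
Convexity numerator sum_t t*(t + 1/m) * CF_t / (1+y/m)^(m*t + 2):
  t = 0.5000: term = 12.925375
  t = 1.0000: term = 37.106339
  t = 1.5000: term = 71.016918
  t = 2.0000: term = 113.264621
  t = 2.5000: term = 162.580796
  t = 3.0000: term = 7601.255426
Convexity = (1/P) * sum = 7998.149476 / 920.052977 = 8.693140

Answer: Convexity = 8.6931


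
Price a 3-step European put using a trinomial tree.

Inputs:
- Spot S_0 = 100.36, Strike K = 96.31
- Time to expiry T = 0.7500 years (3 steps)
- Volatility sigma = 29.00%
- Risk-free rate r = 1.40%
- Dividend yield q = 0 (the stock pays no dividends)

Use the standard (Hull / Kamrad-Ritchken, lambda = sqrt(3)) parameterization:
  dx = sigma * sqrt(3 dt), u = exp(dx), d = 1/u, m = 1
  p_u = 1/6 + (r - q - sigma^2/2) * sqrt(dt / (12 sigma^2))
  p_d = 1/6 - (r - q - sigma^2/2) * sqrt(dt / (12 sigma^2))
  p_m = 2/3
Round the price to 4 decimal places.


dt = T/N = 0.250000; dx = sigma*sqrt(3*dt) = 0.251147
u = exp(dx) = 1.285500; d = 1/u = 0.777908
p_u = 0.152706, p_m = 0.666667, p_d = 0.180628
Discount per step: exp(-r*dt) = 0.996506
Stock lattice S(k, j) with j the centered position index:
  k=0: S(0,+0) = 100.3600
  k=1: S(1,-1) = 78.0708; S(1,+0) = 100.3600; S(1,+1) = 129.0127
  k=2: S(2,-2) = 60.7319; S(2,-1) = 78.0708; S(2,+0) = 100.3600; S(2,+1) = 129.0127; S(2,+2) = 165.8458
  k=3: S(3,-3) = 47.2438; S(3,-2) = 60.7319; S(3,-1) = 78.0708; S(3,+0) = 100.3600; S(3,+1) = 129.0127; S(3,+2) = 165.8458; S(3,+3) = 213.1947
Terminal payoffs V(N, j) = max(K - S_T, 0):
  V(3,-3) = 49.066191; V(3,-2) = 35.578107; V(3,-1) = 18.239181; V(3,+0) = 0.000000; V(3,+1) = 0.000000; V(3,+2) = 0.000000; V(3,+3) = 0.000000
Backward induction: V(k, j) = exp(-r*dt) * [p_u * V(k+1, j+1) + p_m * V(k+1, j) + p_d * V(k+1, j-1)]
  V(2,-2) = exp(-r*dt) * [p_u*18.239181 + p_m*35.578107 + p_d*49.066191] = 35.243106
  V(2,-1) = exp(-r*dt) * [p_u*0.000000 + p_m*18.239181 + p_d*35.578107] = 18.520905
  V(2,+0) = exp(-r*dt) * [p_u*0.000000 + p_m*0.000000 + p_d*18.239181] = 3.282989
  V(2,+1) = exp(-r*dt) * [p_u*0.000000 + p_m*0.000000 + p_d*0.000000] = 0.000000
  V(2,+2) = exp(-r*dt) * [p_u*0.000000 + p_m*0.000000 + p_d*0.000000] = 0.000000
  V(1,-1) = exp(-r*dt) * [p_u*3.282989 + p_m*18.520905 + p_d*35.243106] = 19.147345
  V(1,+0) = exp(-r*dt) * [p_u*0.000000 + p_m*3.282989 + p_d*18.520905] = 5.514710
  V(1,+1) = exp(-r*dt) * [p_u*0.000000 + p_m*0.000000 + p_d*3.282989] = 0.590926
  V(0,+0) = exp(-r*dt) * [p_u*0.590926 + p_m*5.514710 + p_d*19.147345] = 7.200006

Answer: Price = V(0,0) = 7.2000


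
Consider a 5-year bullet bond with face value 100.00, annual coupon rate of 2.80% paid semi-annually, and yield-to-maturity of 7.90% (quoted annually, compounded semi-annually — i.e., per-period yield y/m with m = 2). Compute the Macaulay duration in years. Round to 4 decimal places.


Coupon per period c = face * coupon_rate / m = 1.400000
Periods per year m = 2; per-period yield y/m = 0.039500
Number of cashflows N = 10
Cashflows (t years, CF_t, discount factor 1/(1+y/m)^(m*t), PV):
  t = 0.5000: CF_t = 1.400000, DF = 0.962001, PV = 1.346801
  t = 1.0000: CF_t = 1.400000, DF = 0.925446, PV = 1.295624
  t = 1.5000: CF_t = 1.400000, DF = 0.890280, PV = 1.246392
  t = 2.0000: CF_t = 1.400000, DF = 0.856450, PV = 1.199030
  t = 2.5000: CF_t = 1.400000, DF = 0.823906, PV = 1.153468
  t = 3.0000: CF_t = 1.400000, DF = 0.792598, PV = 1.109637
  t = 3.5000: CF_t = 1.400000, DF = 0.762480, PV = 1.067472
  t = 4.0000: CF_t = 1.400000, DF = 0.733507, PV = 1.026909
  t = 4.5000: CF_t = 1.400000, DF = 0.705634, PV = 0.987888
  t = 5.0000: CF_t = 101.400000, DF = 0.678821, PV = 68.832417
Price P = sum_t PV_t = 79.265639
Macaulay numerator sum_t t * PV_t:
  t * PV_t at t = 0.5000: 0.673401
  t * PV_t at t = 1.0000: 1.295624
  t * PV_t at t = 1.5000: 1.869588
  t * PV_t at t = 2.0000: 2.398060
  t * PV_t at t = 2.5000: 2.883670
  t * PV_t at t = 3.0000: 3.328912
  t * PV_t at t = 3.5000: 3.736153
  t * PV_t at t = 4.0000: 4.107637
  t * PV_t at t = 4.5000: 4.445495
  t * PV_t at t = 5.0000: 344.162084
Macaulay duration D = (sum_t t * PV_t) / P = 368.900623 / 79.265639 = 4.653979

Answer: Macaulay duration = 4.6540 years


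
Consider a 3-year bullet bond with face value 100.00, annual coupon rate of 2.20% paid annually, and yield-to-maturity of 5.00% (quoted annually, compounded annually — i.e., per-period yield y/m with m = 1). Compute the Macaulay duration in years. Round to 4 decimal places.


Coupon per period c = face * coupon_rate / m = 2.200000
Periods per year m = 1; per-period yield y/m = 0.050000
Number of cashflows N = 3
Cashflows (t years, CF_t, discount factor 1/(1+y/m)^(m*t), PV):
  t = 1.0000: CF_t = 2.200000, DF = 0.952381, PV = 2.095238
  t = 2.0000: CF_t = 2.200000, DF = 0.907029, PV = 1.995465
  t = 3.0000: CF_t = 102.200000, DF = 0.863838, PV = 88.284203
Price P = sum_t PV_t = 92.374906
Macaulay numerator sum_t t * PV_t:
  t * PV_t at t = 1.0000: 2.095238
  t * PV_t at t = 2.0000: 3.990930
  t * PV_t at t = 3.0000: 264.852608
Macaulay duration D = (sum_t t * PV_t) / P = 270.938776 / 92.374906 = 2.933034

Answer: Macaulay duration = 2.9330 years


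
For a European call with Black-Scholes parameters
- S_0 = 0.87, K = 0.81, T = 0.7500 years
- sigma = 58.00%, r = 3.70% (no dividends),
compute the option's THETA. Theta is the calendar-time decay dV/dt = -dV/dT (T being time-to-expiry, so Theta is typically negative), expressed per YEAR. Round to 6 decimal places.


Answer: Theta = -0.119047

Derivation:
d1 = 0.4486588225; d2 = -0.0536359117
phi(d1) = 0.3607442925; exp(-qT) = 1.0000000000; exp(-rT) = 0.9726314943
Theta = -S*exp(-qT)*phi(d1)*sigma/(2*sqrt(T)) - r*K*exp(-rT)*N(d2) + q*S*exp(-qT)*N(d1)
N(d1) = 0.6731611033; N(d2) = 0.4786126221; sqrt(T) = 0.8660254038
Term 1 = -0.8700 * 1.0000000000 * 0.3607442925 * 0.5800 / (2 * 0.8660254038) = -0.1050959759
Term 2 = -0.0370 * 0.8100 * 0.9726314943 * 0.4786126221 = -0.0139514459
Term 3 = 0 (no dividend yield, q = 0)
Theta = -0.1050959759 + (-0.0139514459) + (0.0000000000) = -0.119047


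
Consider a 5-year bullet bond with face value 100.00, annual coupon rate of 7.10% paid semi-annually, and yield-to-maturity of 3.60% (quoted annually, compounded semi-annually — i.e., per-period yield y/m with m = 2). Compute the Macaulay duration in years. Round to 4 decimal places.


Coupon per period c = face * coupon_rate / m = 3.550000
Periods per year m = 2; per-period yield y/m = 0.018000
Number of cashflows N = 10
Cashflows (t years, CF_t, discount factor 1/(1+y/m)^(m*t), PV):
  t = 0.5000: CF_t = 3.550000, DF = 0.982318, PV = 3.487230
  t = 1.0000: CF_t = 3.550000, DF = 0.964949, PV = 3.425570
  t = 1.5000: CF_t = 3.550000, DF = 0.947887, PV = 3.365000
  t = 2.0000: CF_t = 3.550000, DF = 0.931127, PV = 3.305501
  t = 2.5000: CF_t = 3.550000, DF = 0.914663, PV = 3.247054
  t = 3.0000: CF_t = 3.550000, DF = 0.898490, PV = 3.189640
  t = 3.5000: CF_t = 3.550000, DF = 0.882603, PV = 3.133242
  t = 4.0000: CF_t = 3.550000, DF = 0.866997, PV = 3.077841
  t = 4.5000: CF_t = 3.550000, DF = 0.851667, PV = 3.023419
  t = 5.0000: CF_t = 103.550000, DF = 0.836608, PV = 86.630800
Price P = sum_t PV_t = 115.885295
Macaulay numerator sum_t t * PV_t:
  t * PV_t at t = 0.5000: 1.743615
  t * PV_t at t = 1.0000: 3.425570
  t * PV_t at t = 1.5000: 5.047499
  t * PV_t at t = 2.0000: 6.611001
  t * PV_t at t = 2.5000: 8.117634
  t * PV_t at t = 3.0000: 9.568920
  t * PV_t at t = 3.5000: 10.966346
  t * PV_t at t = 4.0000: 12.311363
  t * PV_t at t = 4.5000: 13.605386
  t * PV_t at t = 5.0000: 433.153998
Macaulay duration D = (sum_t t * PV_t) / P = 504.551333 / 115.885295 = 4.353886

Answer: Macaulay duration = 4.3539 years


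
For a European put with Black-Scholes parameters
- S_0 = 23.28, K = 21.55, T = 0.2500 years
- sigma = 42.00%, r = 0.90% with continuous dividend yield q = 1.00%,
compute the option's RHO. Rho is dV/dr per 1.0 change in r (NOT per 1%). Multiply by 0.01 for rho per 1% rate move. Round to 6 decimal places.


Answer: Rho = -2.133205

Derivation:
d1 = 0.4715181253; d2 = 0.2615181253
phi(d1) = 0.3569701178; exp(-qT) = 0.9975031224; exp(-rT) = 0.9977525294
N(-d2) = 0.3968464869
Rho = -K*T*exp(-rT)*N(-d2) = -21.5500 * 0.2500 * 0.9977525294 * 0.3968464869 = -2.133205


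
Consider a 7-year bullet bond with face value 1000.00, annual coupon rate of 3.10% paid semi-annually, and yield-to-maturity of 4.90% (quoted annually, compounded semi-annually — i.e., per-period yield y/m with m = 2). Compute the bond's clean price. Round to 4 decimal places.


Answer: Price = 894.4165

Derivation:
Coupon per period c = face * coupon_rate / m = 15.500000
Periods per year m = 2; per-period yield y/m = 0.024500
Number of cashflows N = 14
Cashflows (t years, CF_t, discount factor 1/(1+y/m)^(m*t), PV):
  t = 0.5000: CF_t = 15.500000, DF = 0.976086, PV = 15.129331
  t = 1.0000: CF_t = 15.500000, DF = 0.952744, PV = 14.767527
  t = 1.5000: CF_t = 15.500000, DF = 0.929960, PV = 14.414375
  t = 2.0000: CF_t = 15.500000, DF = 0.907721, PV = 14.069668
  t = 2.5000: CF_t = 15.500000, DF = 0.886013, PV = 13.733204
  t = 3.0000: CF_t = 15.500000, DF = 0.864825, PV = 13.404787
  t = 3.5000: CF_t = 15.500000, DF = 0.844143, PV = 13.084224
  t = 4.0000: CF_t = 15.500000, DF = 0.823957, PV = 12.771326
  t = 4.5000: CF_t = 15.500000, DF = 0.804252, PV = 12.465911
  t = 5.0000: CF_t = 15.500000, DF = 0.785019, PV = 12.167800
  t = 5.5000: CF_t = 15.500000, DF = 0.766246, PV = 11.876818
  t = 6.0000: CF_t = 15.500000, DF = 0.747922, PV = 11.592795
  t = 6.5000: CF_t = 15.500000, DF = 0.730036, PV = 11.315563
  t = 7.0000: CF_t = 1015.500000, DF = 0.712578, PV = 723.623145
Price P = sum_t PV_t = 894.416476


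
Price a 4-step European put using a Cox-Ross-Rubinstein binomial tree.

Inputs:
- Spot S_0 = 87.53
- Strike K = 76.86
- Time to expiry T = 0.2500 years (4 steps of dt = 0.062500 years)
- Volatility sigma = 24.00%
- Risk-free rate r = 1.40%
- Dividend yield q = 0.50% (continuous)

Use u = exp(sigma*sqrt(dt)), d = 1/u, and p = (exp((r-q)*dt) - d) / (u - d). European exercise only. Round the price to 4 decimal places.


dt = T/N = 0.062500
u = exp(sigma*sqrt(dt)) = 1.061837; d = 1/u = 0.941765
p = (exp((r-q)*dt) - d) / (u - d) = 0.489691
Discount per step: exp(-r*dt) = 0.999125
Stock lattice S(k, i) with i counting down-moves:
  k=0: S(0,0) = 87.5300
  k=1: S(1,0) = 92.9426; S(1,1) = 82.4326
  k=2: S(2,0) = 98.6898; S(2,1) = 87.5300; S(2,2) = 77.6321
  k=3: S(3,0) = 104.7924; S(3,1) = 92.9426; S(3,2) = 82.4326; S(3,3) = 73.1112
  k=4: S(4,0) = 111.2724; S(4,1) = 98.6898; S(4,2) = 87.5300; S(4,3) = 77.6321; S(4,4) = 68.8535
Terminal payoffs V(N, i) = max(K - S_T, 0):
  V(4,0) = 0.000000; V(4,1) = 0.000000; V(4,2) = 0.000000; V(4,3) = 0.000000; V(4,4) = 8.006463
Backward induction: V(k, i) = exp(-r*dt) * [p * V(k+1, i) + (1-p) * V(k+1, i+1)].
  V(3,0) = exp(-r*dt) * [p*0.000000 + (1-p)*0.000000] = 0.000000
  V(3,1) = exp(-r*dt) * [p*0.000000 + (1-p)*0.000000] = 0.000000
  V(3,2) = exp(-r*dt) * [p*0.000000 + (1-p)*0.000000] = 0.000000
  V(3,3) = exp(-r*dt) * [p*0.000000 + (1-p)*8.006463] = 4.082201
  V(2,0) = exp(-r*dt) * [p*0.000000 + (1-p)*0.000000] = 0.000000
  V(2,1) = exp(-r*dt) * [p*0.000000 + (1-p)*0.000000] = 0.000000
  V(2,2) = exp(-r*dt) * [p*0.000000 + (1-p)*4.082201] = 2.081364
  V(1,0) = exp(-r*dt) * [p*0.000000 + (1-p)*0.000000] = 0.000000
  V(1,1) = exp(-r*dt) * [p*0.000000 + (1-p)*2.081364] = 1.061211
  V(0,0) = exp(-r*dt) * [p*0.000000 + (1-p)*1.061211] = 0.541072

Answer: Price = V(0,0) = 0.5411


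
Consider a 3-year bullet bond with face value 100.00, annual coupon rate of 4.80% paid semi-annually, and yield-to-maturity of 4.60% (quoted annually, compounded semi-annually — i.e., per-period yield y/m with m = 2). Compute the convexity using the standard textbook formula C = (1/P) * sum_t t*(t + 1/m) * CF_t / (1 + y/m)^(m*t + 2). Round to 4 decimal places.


Coupon per period c = face * coupon_rate / m = 2.400000
Periods per year m = 2; per-period yield y/m = 0.023000
Number of cashflows N = 6
Cashflows (t years, CF_t, discount factor 1/(1+y/m)^(m*t), PV):
  t = 0.5000: CF_t = 2.400000, DF = 0.977517, PV = 2.346041
  t = 1.0000: CF_t = 2.400000, DF = 0.955540, PV = 2.293295
  t = 1.5000: CF_t = 2.400000, DF = 0.934056, PV = 2.241735
  t = 2.0000: CF_t = 2.400000, DF = 0.913056, PV = 2.191335
  t = 2.5000: CF_t = 2.400000, DF = 0.892528, PV = 2.142067
  t = 3.0000: CF_t = 102.400000, DF = 0.872461, PV = 89.340042
Price P = sum_t PV_t = 100.554516
Convexity numerator sum_t t*(t + 1/m) * CF_t / (1+y/m)^(m*t + 2):
  t = 0.5000: term = 1.120868
  t = 1.0000: term = 3.287002
  t = 1.5000: term = 6.426201
  t = 2.0000: term = 10.469536
  t = 2.5000: term = 15.351226
  t = 3.0000: term = 896.363546
Convexity = (1/P) * sum = 933.018379 / 100.554516 = 9.278732

Answer: Convexity = 9.2787


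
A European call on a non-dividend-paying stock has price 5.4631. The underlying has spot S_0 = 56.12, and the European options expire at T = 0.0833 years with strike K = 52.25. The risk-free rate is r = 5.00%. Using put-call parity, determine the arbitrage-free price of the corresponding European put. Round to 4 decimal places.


Answer: Put price = 1.3759

Derivation:
Put-call parity: C - P = S_0 * exp(-qT) - K * exp(-rT).
S_0 * exp(-qT) = 56.1200 * 1.00000000 = 56.12000000
K * exp(-rT) = 52.2500 * 0.99584366 = 52.03283132
P = C - S*exp(-qT) + K*exp(-rT)
P = 5.4631 - 56.12000000 + 52.03283132 = 1.3759


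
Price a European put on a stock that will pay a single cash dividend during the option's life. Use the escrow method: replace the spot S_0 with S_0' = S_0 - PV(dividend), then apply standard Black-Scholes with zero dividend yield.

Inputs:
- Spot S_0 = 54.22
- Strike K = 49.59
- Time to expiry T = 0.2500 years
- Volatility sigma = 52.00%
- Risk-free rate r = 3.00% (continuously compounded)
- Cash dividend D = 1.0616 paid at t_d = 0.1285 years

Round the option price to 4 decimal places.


PV(D) = D * exp(-r * t_d) = 1.0616 * 0.99615242 = 1.05751541
S_0' = S_0 - PV(D) = 54.2200 - 1.05751541 = 53.16248459
d1 = (ln(S_0'/K) + (r + sigma^2/2)*T) / (sigma*sqrt(T)) = 0.42639912
d2 = d1 - sigma*sqrt(T) = 0.16639912
exp(-rT) = 0.99252805
N(-d1) = 0.33490852; N(-d2) = 0.43392143
P = K * exp(-rT) * N(-d2) - S_0' * N(-d1) = 49.5900 * 0.99252805 * 0.43392143 - 53.16248459 * 0.33490852 = 3.5528

Answer: Price = 3.5528


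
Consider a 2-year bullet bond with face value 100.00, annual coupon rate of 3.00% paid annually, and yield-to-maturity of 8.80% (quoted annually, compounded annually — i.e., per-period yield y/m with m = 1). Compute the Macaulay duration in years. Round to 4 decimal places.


Answer: Macaulay duration = 1.9693 years

Derivation:
Coupon per period c = face * coupon_rate / m = 3.000000
Periods per year m = 1; per-period yield y/m = 0.088000
Number of cashflows N = 2
Cashflows (t years, CF_t, discount factor 1/(1+y/m)^(m*t), PV):
  t = 1.0000: CF_t = 3.000000, DF = 0.919118, PV = 2.757353
  t = 2.0000: CF_t = 103.000000, DF = 0.844777, PV = 87.012057
Price P = sum_t PV_t = 89.769410
Macaulay numerator sum_t t * PV_t:
  t * PV_t at t = 1.0000: 2.757353
  t * PV_t at t = 2.0000: 174.024113
Macaulay duration D = (sum_t t * PV_t) / P = 176.781466 / 89.769410 = 1.969284


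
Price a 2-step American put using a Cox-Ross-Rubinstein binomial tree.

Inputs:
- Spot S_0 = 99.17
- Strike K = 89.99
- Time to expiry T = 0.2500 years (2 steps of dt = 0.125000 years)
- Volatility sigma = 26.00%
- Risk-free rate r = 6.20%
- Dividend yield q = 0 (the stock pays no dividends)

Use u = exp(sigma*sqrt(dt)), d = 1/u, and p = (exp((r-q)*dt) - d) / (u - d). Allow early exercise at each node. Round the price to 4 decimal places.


dt = T/N = 0.125000
u = exp(sigma*sqrt(dt)) = 1.096281; d = 1/u = 0.912175
p = (exp((r-q)*dt) - d) / (u - d) = 0.519294
Discount per step: exp(-r*dt) = 0.992280
Stock lattice S(k, i) with i counting down-moves:
  k=0: S(0,0) = 99.1700
  k=1: S(1,0) = 108.7182; S(1,1) = 90.4604
  k=2: S(2,0) = 119.1858; S(2,1) = 99.1700; S(2,2) = 82.5156
Terminal payoffs V(N, i) = max(K - S_T, 0):
  V(2,0) = 0.000000; V(2,1) = 0.000000; V(2,2) = 7.474365
Backward induction: V(k, i) = exp(-r*dt) * [p * V(k+1, i) + (1-p) * V(k+1, i+1)]; then take max(V_cont, immediate exercise) for American.
  V(1,0) = exp(-r*dt) * [p*0.000000 + (1-p)*0.000000] = 0.000000; exercise = 0.000000; V(1,0) = max -> 0.000000
  V(1,1) = exp(-r*dt) * [p*0.000000 + (1-p)*7.474365] = 3.565235; exercise = 0.000000; V(1,1) = max -> 3.565235
  V(0,0) = exp(-r*dt) * [p*0.000000 + (1-p)*3.565235] = 1.700600; exercise = 0.000000; V(0,0) = max -> 1.700600

Answer: Price = V(0,0) = 1.7006


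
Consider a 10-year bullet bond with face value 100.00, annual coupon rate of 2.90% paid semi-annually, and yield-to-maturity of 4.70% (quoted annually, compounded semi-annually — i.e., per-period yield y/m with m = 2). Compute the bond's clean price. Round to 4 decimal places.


Answer: Price = 85.7689

Derivation:
Coupon per period c = face * coupon_rate / m = 1.450000
Periods per year m = 2; per-period yield y/m = 0.023500
Number of cashflows N = 20
Cashflows (t years, CF_t, discount factor 1/(1+y/m)^(m*t), PV):
  t = 0.5000: CF_t = 1.450000, DF = 0.977040, PV = 1.416707
  t = 1.0000: CF_t = 1.450000, DF = 0.954606, PV = 1.384179
  t = 1.5000: CF_t = 1.450000, DF = 0.932688, PV = 1.352398
  t = 2.0000: CF_t = 1.450000, DF = 0.911273, PV = 1.321346
  t = 2.5000: CF_t = 1.450000, DF = 0.890350, PV = 1.291008
  t = 3.0000: CF_t = 1.450000, DF = 0.869907, PV = 1.261365
  t = 3.5000: CF_t = 1.450000, DF = 0.849934, PV = 1.232404
  t = 4.0000: CF_t = 1.450000, DF = 0.830419, PV = 1.204107
  t = 4.5000: CF_t = 1.450000, DF = 0.811352, PV = 1.176461
  t = 5.0000: CF_t = 1.450000, DF = 0.792723, PV = 1.149449
  t = 5.5000: CF_t = 1.450000, DF = 0.774522, PV = 1.123057
  t = 6.0000: CF_t = 1.450000, DF = 0.756739, PV = 1.097271
  t = 6.5000: CF_t = 1.450000, DF = 0.739363, PV = 1.072077
  t = 7.0000: CF_t = 1.450000, DF = 0.722387, PV = 1.047462
  t = 7.5000: CF_t = 1.450000, DF = 0.705801, PV = 1.023412
  t = 8.0000: CF_t = 1.450000, DF = 0.689596, PV = 0.999914
  t = 8.5000: CF_t = 1.450000, DF = 0.673762, PV = 0.976955
  t = 9.0000: CF_t = 1.450000, DF = 0.658292, PV = 0.954524
  t = 9.5000: CF_t = 1.450000, DF = 0.643178, PV = 0.932608
  t = 10.0000: CF_t = 101.450000, DF = 0.628410, PV = 63.752190
Price P = sum_t PV_t = 85.768892


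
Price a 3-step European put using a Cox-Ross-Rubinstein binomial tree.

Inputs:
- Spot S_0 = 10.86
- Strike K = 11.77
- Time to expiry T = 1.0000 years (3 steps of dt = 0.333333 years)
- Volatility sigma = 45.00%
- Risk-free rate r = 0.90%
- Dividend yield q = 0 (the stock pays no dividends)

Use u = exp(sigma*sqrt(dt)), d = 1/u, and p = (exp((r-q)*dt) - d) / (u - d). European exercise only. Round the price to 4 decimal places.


dt = T/N = 0.333333
u = exp(sigma*sqrt(dt)) = 1.296681; d = 1/u = 0.771200
p = (exp((r-q)*dt) - d) / (u - d) = 0.441129
Discount per step: exp(-r*dt) = 0.997004
Stock lattice S(k, i) with i counting down-moves:
  k=0: S(0,0) = 10.8600
  k=1: S(1,0) = 14.0820; S(1,1) = 8.3752
  k=2: S(2,0) = 18.2598; S(2,1) = 10.8600; S(2,2) = 6.4590
  k=3: S(3,0) = 23.6771; S(3,1) = 14.0820; S(3,2) = 8.3752; S(3,3) = 4.9812
Terminal payoffs V(N, i) = max(K - S_T, 0):
  V(3,0) = 0.000000; V(3,1) = 0.000000; V(3,2) = 3.394769; V(3,3) = 6.788837
Backward induction: V(k, i) = exp(-r*dt) * [p * V(k+1, i) + (1-p) * V(k+1, i+1)].
  V(2,0) = exp(-r*dt) * [p*0.000000 + (1-p)*0.000000] = 0.000000
  V(2,1) = exp(-r*dt) * [p*0.000000 + (1-p)*3.394769] = 1.891556
  V(2,2) = exp(-r*dt) * [p*3.394769 + (1-p)*6.788837] = 5.275765
  V(1,0) = exp(-r*dt) * [p*0.000000 + (1-p)*1.891556] = 1.053970
  V(1,1) = exp(-r*dt) * [p*1.891556 + (1-p)*5.275765] = 3.771562
  V(0,0) = exp(-r*dt) * [p*1.053970 + (1-p)*3.771562] = 2.565047

Answer: Price = V(0,0) = 2.5650


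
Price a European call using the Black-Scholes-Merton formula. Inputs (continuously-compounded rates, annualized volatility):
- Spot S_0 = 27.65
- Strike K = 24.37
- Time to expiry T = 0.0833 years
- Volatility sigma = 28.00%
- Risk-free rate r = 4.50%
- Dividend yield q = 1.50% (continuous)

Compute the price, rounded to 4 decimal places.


d1 = (ln(S/K) + (r - q + 0.5*sigma^2) * T) / (sigma * sqrt(T)) = 1.63386376
d2 = d1 - sigma * sqrt(T) = 1.55305089
exp(-rT) = 0.99625852; exp(-qT) = 0.99875128
C = S_0 * exp(-qT) * N(d1) - K * exp(-rT) * N(d2)
N(d1) = 0.94885627; N(d2) = 0.93979451
C = 27.6500 * 0.99875128 * 0.94885627 - 24.3700 * 0.99625852 * 0.93979451 = 3.3860

Answer: Price = 3.3860


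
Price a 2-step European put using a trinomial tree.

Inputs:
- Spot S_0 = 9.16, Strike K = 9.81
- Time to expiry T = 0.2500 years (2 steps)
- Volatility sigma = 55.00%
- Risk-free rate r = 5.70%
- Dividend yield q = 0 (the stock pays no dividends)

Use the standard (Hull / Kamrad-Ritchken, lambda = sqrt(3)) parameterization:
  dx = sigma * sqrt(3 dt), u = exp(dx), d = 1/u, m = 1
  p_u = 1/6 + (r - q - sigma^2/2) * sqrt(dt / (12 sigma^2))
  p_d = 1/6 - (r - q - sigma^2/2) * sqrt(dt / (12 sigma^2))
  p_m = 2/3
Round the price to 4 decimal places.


Answer: Price = V(0,0) = 1.2832

Derivation:
dt = T/N = 0.125000; dx = sigma*sqrt(3*dt) = 0.336805
u = exp(dx) = 1.400466; d = 1/u = 0.714048
p_u = 0.149177, p_m = 0.666667, p_d = 0.184156
Discount per step: exp(-r*dt) = 0.992900
Stock lattice S(k, j) with j the centered position index:
  k=0: S(0,+0) = 9.1600
  k=1: S(1,-1) = 6.5407; S(1,+0) = 9.1600; S(1,+1) = 12.8283
  k=2: S(2,-2) = 4.6704; S(2,-1) = 6.5407; S(2,+0) = 9.1600; S(2,+1) = 12.8283; S(2,+2) = 17.9655
Terminal payoffs V(N, j) = max(K - S_T, 0):
  V(2,-2) = 5.139638; V(2,-1) = 3.269319; V(2,+0) = 0.650000; V(2,+1) = 0.000000; V(2,+2) = 0.000000
Backward induction: V(k, j) = exp(-r*dt) * [p_u * V(k+1, j+1) + p_m * V(k+1, j) + p_d * V(k+1, j-1)]
  V(1,-1) = exp(-r*dt) * [p_u*0.650000 + p_m*3.269319 + p_d*5.139638] = 3.200126
  V(1,+0) = exp(-r*dt) * [p_u*0.000000 + p_m*0.650000 + p_d*3.269319] = 1.028048
  V(1,+1) = exp(-r*dt) * [p_u*0.000000 + p_m*0.000000 + p_d*0.650000] = 0.118852
  V(0,+0) = exp(-r*dt) * [p_u*0.118852 + p_m*1.028048 + p_d*3.200126] = 1.283243


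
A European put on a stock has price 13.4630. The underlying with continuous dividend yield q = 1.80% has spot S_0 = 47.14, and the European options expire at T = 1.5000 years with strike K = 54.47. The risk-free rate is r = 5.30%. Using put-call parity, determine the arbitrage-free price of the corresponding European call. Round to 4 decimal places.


Answer: Call price = 9.0400

Derivation:
Put-call parity: C - P = S_0 * exp(-qT) - K * exp(-rT).
S_0 * exp(-qT) = 47.1400 * 0.97336124 = 45.88424893
K * exp(-rT) = 54.4700 * 0.92357802 = 50.30729475
C = P + S*exp(-qT) - K*exp(-rT)
C = 13.4630 + 45.88424893 - 50.30729475 = 9.0400


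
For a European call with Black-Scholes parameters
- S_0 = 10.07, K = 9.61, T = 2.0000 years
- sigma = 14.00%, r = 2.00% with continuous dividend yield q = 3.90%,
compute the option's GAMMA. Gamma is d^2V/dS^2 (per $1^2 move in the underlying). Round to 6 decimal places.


Answer: Gamma = 0.183193

Derivation:
d1 = 0.1432218711; d2 = -0.0547680277
phi(d1) = 0.3948715387; exp(-qT) = 0.9249644265; exp(-rT) = 0.9607894392
Gamma = exp(-qT) * phi(d1) / (S * sigma * sqrt(T)) = 0.9249644265 * 0.3948715387 / (10.0700 * 0.1400 * 1.4142135624) = 0.183193
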